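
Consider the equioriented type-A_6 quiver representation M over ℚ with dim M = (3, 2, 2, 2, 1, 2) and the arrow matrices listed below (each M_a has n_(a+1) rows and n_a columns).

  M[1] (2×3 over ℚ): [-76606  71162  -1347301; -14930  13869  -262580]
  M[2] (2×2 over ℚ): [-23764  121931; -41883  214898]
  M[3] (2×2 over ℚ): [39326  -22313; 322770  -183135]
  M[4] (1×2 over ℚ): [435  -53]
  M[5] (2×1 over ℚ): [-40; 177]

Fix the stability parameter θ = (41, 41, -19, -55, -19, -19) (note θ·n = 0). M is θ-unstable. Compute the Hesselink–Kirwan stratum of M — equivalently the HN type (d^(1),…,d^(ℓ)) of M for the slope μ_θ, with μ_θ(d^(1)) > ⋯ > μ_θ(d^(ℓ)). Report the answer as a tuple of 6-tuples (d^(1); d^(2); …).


Barcode: M ≅ I[1,1], I[1,3], I[1,4], I[4,6], I[6,6]. HN layers by μ_θ (5 steps, strictly decreasing):
  μ^(1)=41; μ^(2)=21; μ^(3)=2; μ^(4)=-19; μ^(5)=-55

((1, 0, 0, 0, 0, 0); (1, 1, 1, 0, 0, 0); (1, 1, 1, 1, 0, 0); (0, 0, 0, 0, 1, 2); (0, 0, 0, 1, 0, 0))


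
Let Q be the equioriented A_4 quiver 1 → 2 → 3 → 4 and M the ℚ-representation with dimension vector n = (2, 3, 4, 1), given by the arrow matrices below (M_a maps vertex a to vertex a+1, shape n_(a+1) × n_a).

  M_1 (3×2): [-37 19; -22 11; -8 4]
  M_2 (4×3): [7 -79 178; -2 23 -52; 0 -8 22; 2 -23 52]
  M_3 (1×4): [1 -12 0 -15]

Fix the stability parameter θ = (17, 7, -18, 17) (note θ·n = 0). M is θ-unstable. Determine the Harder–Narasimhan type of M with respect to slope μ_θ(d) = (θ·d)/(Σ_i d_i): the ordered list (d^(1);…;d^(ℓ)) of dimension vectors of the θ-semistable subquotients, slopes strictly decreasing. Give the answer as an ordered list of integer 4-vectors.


Barcode: M ≅ I[1,3], I[1,4], I[2,3], I[3,3]. HN layers by μ_θ (4 steps, strictly decreasing):
  μ^(1)=17; μ^(2)=2; μ^(3)=-11/2; μ^(4)=-18

((0, 0, 0, 1); (2, 2, 2, 0); (0, 1, 1, 0); (0, 0, 1, 0))


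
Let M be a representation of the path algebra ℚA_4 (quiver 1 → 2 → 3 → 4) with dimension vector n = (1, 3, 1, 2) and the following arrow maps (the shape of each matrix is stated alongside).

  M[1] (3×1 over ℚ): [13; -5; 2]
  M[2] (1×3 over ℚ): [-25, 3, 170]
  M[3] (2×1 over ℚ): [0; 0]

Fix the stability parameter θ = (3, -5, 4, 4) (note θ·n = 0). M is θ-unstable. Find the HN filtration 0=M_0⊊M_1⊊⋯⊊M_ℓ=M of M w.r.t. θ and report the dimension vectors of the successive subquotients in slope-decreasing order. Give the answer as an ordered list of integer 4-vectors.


Barcode: M ≅ I[1,2], I[2,2], I[2,3], I[4,4]^2. HN layers by μ_θ (3 steps, strictly decreasing):
  μ^(1)=4; μ^(2)=-1; μ^(3)=-5

((0, 0, 1, 2); (1, 1, 0, 0); (0, 2, 0, 0))


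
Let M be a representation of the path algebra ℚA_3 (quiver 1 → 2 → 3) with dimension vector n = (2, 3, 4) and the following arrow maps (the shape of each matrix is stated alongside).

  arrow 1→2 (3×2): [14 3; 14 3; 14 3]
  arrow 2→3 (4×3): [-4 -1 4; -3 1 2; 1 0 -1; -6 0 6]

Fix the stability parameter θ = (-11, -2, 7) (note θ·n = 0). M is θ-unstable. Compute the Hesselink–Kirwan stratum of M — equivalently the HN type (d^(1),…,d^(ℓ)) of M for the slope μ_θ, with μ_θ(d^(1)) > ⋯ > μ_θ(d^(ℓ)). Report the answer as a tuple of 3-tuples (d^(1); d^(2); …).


Barcode: M ≅ I[1,1], I[1,3], I[2,3]^2, I[3,3]. HN layers by μ_θ (3 steps, strictly decreasing):
  μ^(1)=7; μ^(2)=-2; μ^(3)=-11

((0, 0, 4); (0, 3, 0); (2, 0, 0))


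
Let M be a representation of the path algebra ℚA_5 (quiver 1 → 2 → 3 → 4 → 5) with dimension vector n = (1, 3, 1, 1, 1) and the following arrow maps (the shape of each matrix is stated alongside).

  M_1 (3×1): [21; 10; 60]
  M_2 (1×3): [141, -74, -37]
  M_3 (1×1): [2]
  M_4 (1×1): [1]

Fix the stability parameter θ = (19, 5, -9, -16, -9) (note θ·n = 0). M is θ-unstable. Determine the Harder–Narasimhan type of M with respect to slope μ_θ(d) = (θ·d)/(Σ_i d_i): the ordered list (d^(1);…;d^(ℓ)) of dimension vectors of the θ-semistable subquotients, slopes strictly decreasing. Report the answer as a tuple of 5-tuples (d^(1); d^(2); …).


Interval decomposition of M: I[1,5], I[2,2]^2.
HN type (ℓ=2): μ^(1)=5; μ^(2)=-2

((0, 2, 0, 0, 0); (1, 1, 1, 1, 1))


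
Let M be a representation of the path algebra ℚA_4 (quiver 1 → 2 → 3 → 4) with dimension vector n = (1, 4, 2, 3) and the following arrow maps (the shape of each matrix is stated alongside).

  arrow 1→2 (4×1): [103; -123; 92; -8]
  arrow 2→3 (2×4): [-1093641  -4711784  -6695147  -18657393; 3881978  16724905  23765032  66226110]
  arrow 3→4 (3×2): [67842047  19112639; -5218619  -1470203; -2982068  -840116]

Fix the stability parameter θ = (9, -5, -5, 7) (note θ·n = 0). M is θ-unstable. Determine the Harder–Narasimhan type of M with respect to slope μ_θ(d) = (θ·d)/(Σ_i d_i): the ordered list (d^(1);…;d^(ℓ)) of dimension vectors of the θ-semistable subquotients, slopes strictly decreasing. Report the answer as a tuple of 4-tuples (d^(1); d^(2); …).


Via rank(M_{q-1}∘⋯∘M_p): M ≅ I[1,3], I[2,2]^2, I[2,4], I[4,4]^2.
μ_θ-semistable layers: μ^(1)=7; μ^(2)=-1/3; μ^(3)=-5

((0, 0, 0, 3); (1, 1, 1, 0); (0, 3, 1, 0))


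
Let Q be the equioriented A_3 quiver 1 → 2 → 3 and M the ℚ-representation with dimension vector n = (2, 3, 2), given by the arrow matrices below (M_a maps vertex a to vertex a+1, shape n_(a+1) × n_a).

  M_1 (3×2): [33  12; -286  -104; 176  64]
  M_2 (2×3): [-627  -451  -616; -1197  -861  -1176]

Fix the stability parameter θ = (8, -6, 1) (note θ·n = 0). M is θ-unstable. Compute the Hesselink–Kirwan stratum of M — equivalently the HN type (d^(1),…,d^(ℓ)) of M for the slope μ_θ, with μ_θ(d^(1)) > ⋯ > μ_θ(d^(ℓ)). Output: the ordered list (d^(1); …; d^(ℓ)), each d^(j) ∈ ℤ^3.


Barcode: M ≅ I[1,1], I[1,3], I[2,2]^2, I[3,3]. HN layers by μ_θ (3 steps, strictly decreasing):
  μ^(1)=8; μ^(2)=1; μ^(3)=-6

((1, 0, 0); (1, 1, 2); (0, 2, 0))


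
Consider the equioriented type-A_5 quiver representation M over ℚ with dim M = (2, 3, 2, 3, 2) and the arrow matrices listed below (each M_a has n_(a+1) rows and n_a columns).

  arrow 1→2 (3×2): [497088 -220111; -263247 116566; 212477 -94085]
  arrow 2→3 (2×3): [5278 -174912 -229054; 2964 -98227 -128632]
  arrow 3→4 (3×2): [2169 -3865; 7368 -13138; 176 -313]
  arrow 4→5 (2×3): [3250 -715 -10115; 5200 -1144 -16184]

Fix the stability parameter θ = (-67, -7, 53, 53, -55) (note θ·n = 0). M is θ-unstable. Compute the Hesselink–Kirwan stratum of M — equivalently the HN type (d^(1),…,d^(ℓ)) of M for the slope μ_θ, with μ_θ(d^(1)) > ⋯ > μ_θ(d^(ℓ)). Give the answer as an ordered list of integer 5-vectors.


Via rank(M_{q-1}∘⋯∘M_p): M ≅ I[1,2], I[1,5], I[2,4], I[4,4], I[5,5].
μ_θ-semistable layers: μ^(1)=53; μ^(2)=17; μ^(3)=-7; μ^(4)=-55; μ^(5)=-67

((0, 0, 1, 2, 0); (0, 0, 1, 1, 1); (0, 3, 0, 0, 0); (0, 0, 0, 0, 1); (2, 0, 0, 0, 0))


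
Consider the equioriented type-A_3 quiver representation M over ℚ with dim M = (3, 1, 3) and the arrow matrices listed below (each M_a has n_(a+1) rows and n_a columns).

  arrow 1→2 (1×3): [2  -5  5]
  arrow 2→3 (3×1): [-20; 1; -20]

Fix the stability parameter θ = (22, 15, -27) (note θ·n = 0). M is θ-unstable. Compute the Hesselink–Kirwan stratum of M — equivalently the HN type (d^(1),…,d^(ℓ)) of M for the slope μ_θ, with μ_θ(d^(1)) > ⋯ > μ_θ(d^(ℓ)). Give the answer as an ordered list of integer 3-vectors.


Via rank(M_{q-1}∘⋯∘M_p): M ≅ I[1,1]^2, I[1,3], I[3,3]^2.
μ_θ-semistable layers: μ^(1)=22; μ^(2)=10/3; μ^(3)=-27

((2, 0, 0); (1, 1, 1); (0, 0, 2))


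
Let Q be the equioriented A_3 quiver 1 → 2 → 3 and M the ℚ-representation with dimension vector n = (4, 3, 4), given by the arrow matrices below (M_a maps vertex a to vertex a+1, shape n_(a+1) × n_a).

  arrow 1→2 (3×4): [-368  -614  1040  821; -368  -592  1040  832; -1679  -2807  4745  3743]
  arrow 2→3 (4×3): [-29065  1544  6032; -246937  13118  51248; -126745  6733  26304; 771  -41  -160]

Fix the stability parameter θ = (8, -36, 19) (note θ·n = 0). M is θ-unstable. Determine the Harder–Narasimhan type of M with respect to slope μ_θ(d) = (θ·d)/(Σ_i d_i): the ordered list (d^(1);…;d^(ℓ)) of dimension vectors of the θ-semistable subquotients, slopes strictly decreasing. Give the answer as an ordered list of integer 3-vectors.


Via rank(M_{q-1}∘⋯∘M_p): M ≅ I[1,1]^2, I[1,2], I[1,3], I[2,3], I[3,3]^2.
μ_θ-semistable layers: μ^(1)=19; μ^(2)=8; μ^(3)=-14; μ^(4)=-36

((0, 0, 4); (2, 0, 0); (2, 2, 0); (0, 1, 0))


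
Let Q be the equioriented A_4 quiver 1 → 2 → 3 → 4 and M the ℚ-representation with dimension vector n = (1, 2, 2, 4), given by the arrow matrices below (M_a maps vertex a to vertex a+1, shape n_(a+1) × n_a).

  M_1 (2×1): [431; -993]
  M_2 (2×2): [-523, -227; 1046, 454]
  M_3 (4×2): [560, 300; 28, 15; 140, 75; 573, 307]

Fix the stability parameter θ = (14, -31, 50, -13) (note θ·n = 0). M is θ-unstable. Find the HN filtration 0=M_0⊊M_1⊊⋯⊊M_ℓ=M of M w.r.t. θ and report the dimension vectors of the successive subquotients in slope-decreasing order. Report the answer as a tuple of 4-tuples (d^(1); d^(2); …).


Barcode: M ≅ I[1,4], I[2,2], I[3,4], I[4,4]^2. HN layers by μ_θ (4 steps, strictly decreasing):
  μ^(1)=37/2; μ^(2)=-17/2; μ^(3)=-13; μ^(4)=-31

((0, 0, 2, 2); (1, 1, 0, 0); (0, 0, 0, 2); (0, 1, 0, 0))


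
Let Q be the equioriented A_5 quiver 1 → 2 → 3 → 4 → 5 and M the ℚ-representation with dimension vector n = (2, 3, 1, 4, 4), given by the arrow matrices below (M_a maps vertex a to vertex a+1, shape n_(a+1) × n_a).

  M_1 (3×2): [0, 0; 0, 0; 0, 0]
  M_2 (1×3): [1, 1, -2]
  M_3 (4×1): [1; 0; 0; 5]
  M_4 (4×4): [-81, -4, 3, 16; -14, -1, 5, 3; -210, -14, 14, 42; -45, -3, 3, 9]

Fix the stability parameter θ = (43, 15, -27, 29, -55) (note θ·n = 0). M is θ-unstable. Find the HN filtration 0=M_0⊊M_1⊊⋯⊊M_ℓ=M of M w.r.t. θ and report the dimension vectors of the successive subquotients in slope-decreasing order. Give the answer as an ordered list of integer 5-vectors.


Via rank(M_{q-1}∘⋯∘M_p): M ≅ I[1,1]^2, I[2,2]^2, I[2,5], I[4,4], I[4,5]^2, I[5,5].
μ_θ-semistable layers: μ^(1)=43; μ^(2)=29; μ^(3)=15; μ^(4)=-19/2; μ^(5)=-13; μ^(6)=-55

((2, 0, 0, 0, 0); (0, 0, 0, 1, 0); (0, 2, 0, 0, 0); (0, 1, 1, 1, 1); (0, 0, 0, 2, 2); (0, 0, 0, 0, 1))


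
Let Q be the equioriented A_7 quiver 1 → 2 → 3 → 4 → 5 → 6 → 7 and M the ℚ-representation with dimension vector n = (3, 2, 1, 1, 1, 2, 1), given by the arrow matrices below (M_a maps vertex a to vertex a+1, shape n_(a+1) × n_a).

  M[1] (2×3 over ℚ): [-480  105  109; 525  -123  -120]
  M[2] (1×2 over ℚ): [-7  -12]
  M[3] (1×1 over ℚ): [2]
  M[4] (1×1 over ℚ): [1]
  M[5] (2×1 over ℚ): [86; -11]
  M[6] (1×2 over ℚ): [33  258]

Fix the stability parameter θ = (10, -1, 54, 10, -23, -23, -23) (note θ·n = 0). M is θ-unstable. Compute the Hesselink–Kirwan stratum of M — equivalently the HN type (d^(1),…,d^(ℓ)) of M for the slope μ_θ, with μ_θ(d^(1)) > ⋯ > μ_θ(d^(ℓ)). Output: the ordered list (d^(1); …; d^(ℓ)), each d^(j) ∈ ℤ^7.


Via rank(M_{q-1}∘⋯∘M_p): M ≅ I[1,1], I[1,2], I[1,6], I[6,7].
μ_θ-semistable layers: μ^(1)=10; μ^(2)=9/2; μ^(3)=-23

((1, 0, 0, 0, 0, 0, 0); (2, 2, 1, 1, 1, 1, 0); (0, 0, 0, 0, 0, 1, 1))


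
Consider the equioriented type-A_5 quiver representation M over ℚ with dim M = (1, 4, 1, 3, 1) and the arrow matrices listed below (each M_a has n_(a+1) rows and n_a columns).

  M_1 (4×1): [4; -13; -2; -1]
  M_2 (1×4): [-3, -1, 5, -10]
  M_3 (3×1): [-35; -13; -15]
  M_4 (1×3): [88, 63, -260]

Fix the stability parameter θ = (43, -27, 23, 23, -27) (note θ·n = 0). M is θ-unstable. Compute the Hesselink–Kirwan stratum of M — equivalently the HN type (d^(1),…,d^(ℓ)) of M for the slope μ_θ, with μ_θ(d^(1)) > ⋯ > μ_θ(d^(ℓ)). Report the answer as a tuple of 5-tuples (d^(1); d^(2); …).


Barcode: M ≅ I[1,5], I[2,2]^3, I[4,4]^2. HN layers by μ_θ (3 steps, strictly decreasing):
  μ^(1)=23; μ^(2)=7; μ^(3)=-27

((0, 0, 0, 2, 0); (1, 1, 1, 1, 1); (0, 3, 0, 0, 0))


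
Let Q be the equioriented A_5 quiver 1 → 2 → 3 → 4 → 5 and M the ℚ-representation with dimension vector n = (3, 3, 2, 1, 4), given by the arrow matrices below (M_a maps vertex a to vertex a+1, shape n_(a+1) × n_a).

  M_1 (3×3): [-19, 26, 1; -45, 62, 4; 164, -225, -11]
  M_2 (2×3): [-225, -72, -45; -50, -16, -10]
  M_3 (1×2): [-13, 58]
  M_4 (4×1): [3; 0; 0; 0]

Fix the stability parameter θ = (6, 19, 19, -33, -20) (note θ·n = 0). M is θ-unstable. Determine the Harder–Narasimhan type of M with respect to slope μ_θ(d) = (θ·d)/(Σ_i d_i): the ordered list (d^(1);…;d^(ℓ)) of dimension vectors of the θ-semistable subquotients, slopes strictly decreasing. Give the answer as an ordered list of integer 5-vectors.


Via rank(M_{q-1}∘⋯∘M_p): M ≅ I[1,2]^2, I[1,5], I[3,3], I[5,5]^3.
μ_θ-semistable layers: μ^(1)=19; μ^(2)=6; μ^(3)=-9/5; μ^(4)=-20

((0, 2, 1, 0, 0); (2, 0, 0, 0, 0); (1, 1, 1, 1, 1); (0, 0, 0, 0, 3))


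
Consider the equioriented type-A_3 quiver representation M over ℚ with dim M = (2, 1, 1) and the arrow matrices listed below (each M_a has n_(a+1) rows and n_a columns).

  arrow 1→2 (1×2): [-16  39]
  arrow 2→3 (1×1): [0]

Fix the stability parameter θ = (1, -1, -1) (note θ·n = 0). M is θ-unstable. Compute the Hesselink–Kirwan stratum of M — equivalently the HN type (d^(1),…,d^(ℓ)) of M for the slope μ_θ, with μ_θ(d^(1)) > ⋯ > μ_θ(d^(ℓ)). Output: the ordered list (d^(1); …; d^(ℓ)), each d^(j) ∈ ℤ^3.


Via rank(M_{q-1}∘⋯∘M_p): M ≅ I[1,1], I[1,2], I[3,3].
μ_θ-semistable layers: μ^(1)=1; μ^(2)=0; μ^(3)=-1

((1, 0, 0); (1, 1, 0); (0, 0, 1))


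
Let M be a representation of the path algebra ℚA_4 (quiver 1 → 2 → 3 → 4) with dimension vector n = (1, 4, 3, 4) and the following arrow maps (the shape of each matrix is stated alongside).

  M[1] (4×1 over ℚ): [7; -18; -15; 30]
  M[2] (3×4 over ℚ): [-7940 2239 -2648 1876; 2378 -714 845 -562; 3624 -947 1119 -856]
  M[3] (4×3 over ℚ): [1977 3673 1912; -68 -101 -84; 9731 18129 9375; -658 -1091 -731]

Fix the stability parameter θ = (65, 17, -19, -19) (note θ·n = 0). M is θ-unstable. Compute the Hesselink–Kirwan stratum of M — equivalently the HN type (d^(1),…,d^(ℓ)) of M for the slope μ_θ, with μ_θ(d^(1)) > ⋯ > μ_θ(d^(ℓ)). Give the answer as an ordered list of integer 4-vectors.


Barcode: M ≅ I[1,4], I[2,2], I[2,4]^2, I[4,4]. HN layers by μ_θ (4 steps, strictly decreasing):
  μ^(1)=17; μ^(2)=11; μ^(3)=-7; μ^(4)=-19

((0, 1, 0, 0); (1, 1, 1, 1); (0, 2, 2, 2); (0, 0, 0, 1))


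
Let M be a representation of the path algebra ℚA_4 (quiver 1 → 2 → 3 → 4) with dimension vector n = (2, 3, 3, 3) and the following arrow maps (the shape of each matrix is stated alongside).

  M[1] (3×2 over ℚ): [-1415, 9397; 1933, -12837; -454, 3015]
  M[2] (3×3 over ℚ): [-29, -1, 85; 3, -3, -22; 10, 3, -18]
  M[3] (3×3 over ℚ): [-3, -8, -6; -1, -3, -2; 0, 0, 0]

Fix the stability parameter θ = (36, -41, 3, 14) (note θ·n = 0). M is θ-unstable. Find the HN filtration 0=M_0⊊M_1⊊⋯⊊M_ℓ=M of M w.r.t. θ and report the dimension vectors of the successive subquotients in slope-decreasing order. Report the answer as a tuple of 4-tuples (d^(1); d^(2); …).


Interval decomposition of M: I[1,3], I[1,4], I[2,4], I[4,4].
HN type (ℓ=4): μ^(1)=14; μ^(2)=3; μ^(3)=-5/2; μ^(4)=-41

((0, 0, 0, 3); (0, 0, 3, 0); (2, 2, 0, 0); (0, 1, 0, 0))


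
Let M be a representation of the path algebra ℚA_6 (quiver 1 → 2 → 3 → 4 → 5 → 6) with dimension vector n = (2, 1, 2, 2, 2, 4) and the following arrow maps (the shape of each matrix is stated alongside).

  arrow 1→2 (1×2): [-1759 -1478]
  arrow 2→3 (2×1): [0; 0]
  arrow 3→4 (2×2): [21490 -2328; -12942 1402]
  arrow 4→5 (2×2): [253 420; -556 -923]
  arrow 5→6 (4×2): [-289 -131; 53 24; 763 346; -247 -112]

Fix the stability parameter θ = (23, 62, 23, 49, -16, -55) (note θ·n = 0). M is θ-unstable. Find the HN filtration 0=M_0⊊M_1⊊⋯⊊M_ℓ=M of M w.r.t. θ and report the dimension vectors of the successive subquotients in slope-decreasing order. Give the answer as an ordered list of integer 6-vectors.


Via rank(M_{q-1}∘⋯∘M_p): M ≅ I[1,1], I[1,2], I[3,6]^2, I[6,6]^2.
μ_θ-semistable layers: μ^(1)=62; μ^(2)=23; μ^(3)=1/4; μ^(4)=-55

((0, 1, 0, 0, 0, 0); (2, 0, 0, 0, 0, 0); (0, 0, 2, 2, 2, 2); (0, 0, 0, 0, 0, 2))


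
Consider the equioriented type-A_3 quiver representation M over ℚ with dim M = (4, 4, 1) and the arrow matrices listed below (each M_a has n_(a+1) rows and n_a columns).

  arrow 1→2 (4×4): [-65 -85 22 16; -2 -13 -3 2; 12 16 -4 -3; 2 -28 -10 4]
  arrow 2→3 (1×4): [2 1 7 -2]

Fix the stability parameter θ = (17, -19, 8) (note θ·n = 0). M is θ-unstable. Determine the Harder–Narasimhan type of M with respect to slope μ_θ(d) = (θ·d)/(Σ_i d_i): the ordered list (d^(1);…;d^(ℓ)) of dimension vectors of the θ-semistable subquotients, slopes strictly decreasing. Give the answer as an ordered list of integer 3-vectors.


Interval decomposition of M: I[1,1], I[1,2]^2, I[1,3], I[2,2].
HN type (ℓ=4): μ^(1)=17; μ^(2)=8; μ^(3)=-1; μ^(4)=-19

((1, 0, 0); (0, 0, 1); (3, 3, 0); (0, 1, 0))


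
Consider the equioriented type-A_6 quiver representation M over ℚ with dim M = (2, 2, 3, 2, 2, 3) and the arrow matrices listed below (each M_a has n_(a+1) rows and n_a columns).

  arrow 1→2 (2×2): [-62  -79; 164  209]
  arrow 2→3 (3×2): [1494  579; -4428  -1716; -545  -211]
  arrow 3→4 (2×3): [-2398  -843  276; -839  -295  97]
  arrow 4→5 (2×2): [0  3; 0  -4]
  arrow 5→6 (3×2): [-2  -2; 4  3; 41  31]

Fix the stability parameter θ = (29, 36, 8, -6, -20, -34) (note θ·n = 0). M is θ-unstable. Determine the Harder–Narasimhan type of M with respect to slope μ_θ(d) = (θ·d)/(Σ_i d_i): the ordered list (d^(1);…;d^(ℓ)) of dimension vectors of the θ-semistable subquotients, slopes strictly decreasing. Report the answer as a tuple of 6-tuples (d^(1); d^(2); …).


Barcode: M ≅ I[1,4], I[1,6], I[3,3], I[5,6], I[6,6]. HN layers by μ_θ (5 steps, strictly decreasing):
  μ^(1)=67/4; μ^(2)=8; μ^(3)=13/6; μ^(4)=-27; μ^(5)=-34

((1, 1, 1, 1, 0, 0); (0, 0, 1, 0, 0, 0); (1, 1, 1, 1, 1, 1); (0, 0, 0, 0, 1, 1); (0, 0, 0, 0, 0, 1))


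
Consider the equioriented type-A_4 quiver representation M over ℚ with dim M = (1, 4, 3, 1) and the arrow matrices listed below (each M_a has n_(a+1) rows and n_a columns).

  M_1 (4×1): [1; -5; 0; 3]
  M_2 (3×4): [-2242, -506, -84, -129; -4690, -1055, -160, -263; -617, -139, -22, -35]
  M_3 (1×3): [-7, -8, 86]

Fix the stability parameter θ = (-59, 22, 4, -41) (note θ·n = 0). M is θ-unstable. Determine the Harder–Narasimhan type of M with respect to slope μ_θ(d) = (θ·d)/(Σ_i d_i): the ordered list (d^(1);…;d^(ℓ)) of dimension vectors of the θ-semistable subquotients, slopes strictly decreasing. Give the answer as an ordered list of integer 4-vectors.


Barcode: M ≅ I[1,4], I[2,2], I[2,3]^2. HN layers by μ_θ (4 steps, strictly decreasing):
  μ^(1)=22; μ^(2)=13; μ^(3)=-5; μ^(4)=-59

((0, 1, 0, 0); (0, 2, 2, 0); (0, 1, 1, 1); (1, 0, 0, 0))


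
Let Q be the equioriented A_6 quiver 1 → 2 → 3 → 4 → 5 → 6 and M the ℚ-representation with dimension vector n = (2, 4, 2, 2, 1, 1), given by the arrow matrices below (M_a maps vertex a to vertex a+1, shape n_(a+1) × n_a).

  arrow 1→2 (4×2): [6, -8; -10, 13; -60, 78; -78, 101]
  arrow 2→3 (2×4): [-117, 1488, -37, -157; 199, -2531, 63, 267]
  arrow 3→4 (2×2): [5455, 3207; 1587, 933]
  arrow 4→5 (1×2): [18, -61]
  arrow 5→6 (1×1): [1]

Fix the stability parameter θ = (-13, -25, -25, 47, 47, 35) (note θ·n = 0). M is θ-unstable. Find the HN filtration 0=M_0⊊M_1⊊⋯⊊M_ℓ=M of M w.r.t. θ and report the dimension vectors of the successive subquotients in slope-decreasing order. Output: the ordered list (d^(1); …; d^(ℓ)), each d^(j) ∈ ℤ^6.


Interval decomposition of M: I[1,4], I[1,6], I[2,2]^2.
HN type (ℓ=4): μ^(1)=47; μ^(2)=43; μ^(3)=-21; μ^(4)=-25

((0, 0, 0, 1, 0, 0); (0, 0, 0, 1, 1, 1); (2, 2, 2, 0, 0, 0); (0, 2, 0, 0, 0, 0))


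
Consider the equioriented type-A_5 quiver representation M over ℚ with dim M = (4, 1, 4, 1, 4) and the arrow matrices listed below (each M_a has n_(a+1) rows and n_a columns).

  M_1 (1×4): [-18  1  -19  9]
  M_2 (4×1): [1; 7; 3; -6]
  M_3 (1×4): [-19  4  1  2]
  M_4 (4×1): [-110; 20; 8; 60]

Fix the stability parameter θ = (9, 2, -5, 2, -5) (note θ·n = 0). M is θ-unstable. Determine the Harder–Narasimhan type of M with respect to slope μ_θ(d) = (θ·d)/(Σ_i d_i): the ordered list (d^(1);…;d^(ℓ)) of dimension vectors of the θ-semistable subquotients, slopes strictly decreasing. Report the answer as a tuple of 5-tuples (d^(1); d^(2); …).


Via rank(M_{q-1}∘⋯∘M_p): M ≅ I[1,1]^3, I[1,3], I[3,3]^2, I[3,5], I[5,5]^3.
μ_θ-semistable layers: μ^(1)=9; μ^(2)=2; μ^(3)=-3/2; μ^(4)=-5

((3, 0, 0, 0, 0); (1, 1, 1, 0, 0); (0, 0, 0, 1, 1); (0, 0, 3, 0, 3))


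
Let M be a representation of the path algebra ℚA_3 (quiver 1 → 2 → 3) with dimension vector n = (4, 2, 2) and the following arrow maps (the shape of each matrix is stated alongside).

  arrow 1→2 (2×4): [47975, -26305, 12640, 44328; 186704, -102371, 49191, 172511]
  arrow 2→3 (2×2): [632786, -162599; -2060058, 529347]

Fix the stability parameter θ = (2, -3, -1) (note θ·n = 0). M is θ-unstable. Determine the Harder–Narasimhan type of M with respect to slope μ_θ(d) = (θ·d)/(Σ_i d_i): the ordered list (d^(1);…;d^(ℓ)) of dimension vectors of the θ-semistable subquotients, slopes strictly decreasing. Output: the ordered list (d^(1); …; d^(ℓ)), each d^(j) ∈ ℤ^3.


Interval decomposition of M: I[1,1]^2, I[1,2], I[1,3], I[3,3].
HN type (ℓ=4): μ^(1)=2; μ^(2)=-1/2; μ^(3)=-2/3; μ^(4)=-1

((2, 0, 0); (1, 1, 0); (1, 1, 1); (0, 0, 1))


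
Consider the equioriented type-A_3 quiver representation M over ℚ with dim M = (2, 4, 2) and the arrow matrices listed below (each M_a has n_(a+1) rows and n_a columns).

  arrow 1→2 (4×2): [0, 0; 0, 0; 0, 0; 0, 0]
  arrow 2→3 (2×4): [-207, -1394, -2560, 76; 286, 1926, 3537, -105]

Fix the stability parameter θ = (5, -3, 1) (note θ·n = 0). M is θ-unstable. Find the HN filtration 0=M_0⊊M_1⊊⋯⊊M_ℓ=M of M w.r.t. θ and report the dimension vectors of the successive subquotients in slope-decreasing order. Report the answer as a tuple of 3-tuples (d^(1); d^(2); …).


Interval decomposition of M: I[1,1]^2, I[2,2]^2, I[2,3]^2.
HN type (ℓ=3): μ^(1)=5; μ^(2)=1; μ^(3)=-3

((2, 0, 0); (0, 0, 2); (0, 4, 0))


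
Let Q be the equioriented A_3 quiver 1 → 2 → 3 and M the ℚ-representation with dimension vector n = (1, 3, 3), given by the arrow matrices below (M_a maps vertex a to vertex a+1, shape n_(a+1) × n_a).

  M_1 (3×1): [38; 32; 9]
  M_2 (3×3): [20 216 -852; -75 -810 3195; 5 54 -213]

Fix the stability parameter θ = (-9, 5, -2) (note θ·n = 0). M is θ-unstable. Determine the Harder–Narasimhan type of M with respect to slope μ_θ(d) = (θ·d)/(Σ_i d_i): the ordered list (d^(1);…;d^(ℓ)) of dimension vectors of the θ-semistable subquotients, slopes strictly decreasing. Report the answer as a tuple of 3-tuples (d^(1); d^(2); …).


Via rank(M_{q-1}∘⋯∘M_p): M ≅ I[1,3], I[2,2]^2, I[3,3]^2.
μ_θ-semistable layers: μ^(1)=5; μ^(2)=3/2; μ^(3)=-2; μ^(4)=-9

((0, 2, 0); (0, 1, 1); (0, 0, 2); (1, 0, 0))


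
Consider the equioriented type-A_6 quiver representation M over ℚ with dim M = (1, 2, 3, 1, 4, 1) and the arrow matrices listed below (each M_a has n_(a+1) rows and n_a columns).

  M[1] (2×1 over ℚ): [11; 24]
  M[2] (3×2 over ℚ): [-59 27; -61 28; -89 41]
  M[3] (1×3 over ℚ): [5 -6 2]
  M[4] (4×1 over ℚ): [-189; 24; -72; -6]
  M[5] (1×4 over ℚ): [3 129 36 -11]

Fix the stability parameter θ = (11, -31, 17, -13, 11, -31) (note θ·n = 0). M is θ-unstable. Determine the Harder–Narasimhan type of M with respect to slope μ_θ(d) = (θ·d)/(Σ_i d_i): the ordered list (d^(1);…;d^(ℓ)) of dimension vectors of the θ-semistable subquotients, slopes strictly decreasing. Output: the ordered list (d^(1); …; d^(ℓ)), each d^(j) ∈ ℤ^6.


Barcode: M ≅ I[1,6], I[2,3], I[3,3], I[5,5]^3. HN layers by μ_θ (5 steps, strictly decreasing):
  μ^(1)=17; μ^(2)=11; μ^(3)=-4; μ^(4)=-10; μ^(5)=-31

((0, 0, 2, 0, 0, 0); (0, 0, 0, 0, 3, 0); (0, 0, 1, 1, 1, 1); (1, 1, 0, 0, 0, 0); (0, 1, 0, 0, 0, 0))


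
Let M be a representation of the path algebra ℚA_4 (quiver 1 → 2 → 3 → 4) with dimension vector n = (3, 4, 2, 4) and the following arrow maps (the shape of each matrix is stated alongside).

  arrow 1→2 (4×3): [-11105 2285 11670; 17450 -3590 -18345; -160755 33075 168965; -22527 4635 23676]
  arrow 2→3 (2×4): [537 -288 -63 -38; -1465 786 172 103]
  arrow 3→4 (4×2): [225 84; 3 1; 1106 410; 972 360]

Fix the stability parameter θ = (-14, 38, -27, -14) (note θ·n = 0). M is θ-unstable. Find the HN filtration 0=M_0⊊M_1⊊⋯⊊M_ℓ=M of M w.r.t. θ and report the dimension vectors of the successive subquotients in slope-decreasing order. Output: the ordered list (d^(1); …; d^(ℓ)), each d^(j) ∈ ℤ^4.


Via rank(M_{q-1}∘⋯∘M_p): M ≅ I[1,1], I[1,2], I[1,4], I[2,2], I[2,4], I[4,4]^2.
μ_θ-semistable layers: μ^(1)=38; μ^(2)=-1; μ^(3)=-14

((0, 2, 0, 0); (0, 2, 2, 2); (3, 0, 0, 2))


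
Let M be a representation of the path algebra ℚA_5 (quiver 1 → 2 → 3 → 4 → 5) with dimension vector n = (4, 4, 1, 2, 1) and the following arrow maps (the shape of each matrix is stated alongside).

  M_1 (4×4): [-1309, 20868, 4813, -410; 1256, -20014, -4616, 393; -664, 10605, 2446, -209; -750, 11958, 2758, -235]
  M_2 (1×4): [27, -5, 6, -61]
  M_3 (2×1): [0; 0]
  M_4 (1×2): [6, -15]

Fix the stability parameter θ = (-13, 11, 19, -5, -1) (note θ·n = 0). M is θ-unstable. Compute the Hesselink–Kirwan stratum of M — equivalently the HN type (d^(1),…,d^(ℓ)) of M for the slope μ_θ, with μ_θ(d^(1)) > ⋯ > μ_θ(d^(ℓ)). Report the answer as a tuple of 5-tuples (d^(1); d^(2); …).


Via rank(M_{q-1}∘⋯∘M_p): M ≅ I[1,1], I[1,2]^2, I[1,3], I[2,2], I[4,4], I[4,5].
μ_θ-semistable layers: μ^(1)=19; μ^(2)=11; μ^(3)=-1; μ^(4)=-5; μ^(5)=-13

((0, 0, 1, 0, 0); (0, 4, 0, 0, 0); (0, 0, 0, 0, 1); (0, 0, 0, 2, 0); (4, 0, 0, 0, 0))


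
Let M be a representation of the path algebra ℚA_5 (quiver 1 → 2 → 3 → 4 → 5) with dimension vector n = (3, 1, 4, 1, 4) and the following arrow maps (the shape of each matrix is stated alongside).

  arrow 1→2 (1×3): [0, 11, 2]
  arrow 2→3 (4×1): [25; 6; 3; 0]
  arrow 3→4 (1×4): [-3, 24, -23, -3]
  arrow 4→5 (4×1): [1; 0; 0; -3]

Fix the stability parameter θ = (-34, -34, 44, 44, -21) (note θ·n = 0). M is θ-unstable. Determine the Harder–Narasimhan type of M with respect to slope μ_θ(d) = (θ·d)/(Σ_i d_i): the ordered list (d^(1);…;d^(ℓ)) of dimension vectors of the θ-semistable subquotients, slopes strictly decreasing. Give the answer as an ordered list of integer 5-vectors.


Barcode: M ≅ I[1,1]^2, I[1,3], I[3,3]^2, I[3,5], I[5,5]^3. HN layers by μ_θ (4 steps, strictly decreasing):
  μ^(1)=44; μ^(2)=67/3; μ^(3)=-21; μ^(4)=-34

((0, 0, 3, 0, 0); (0, 0, 1, 1, 1); (0, 0, 0, 0, 3); (3, 1, 0, 0, 0))


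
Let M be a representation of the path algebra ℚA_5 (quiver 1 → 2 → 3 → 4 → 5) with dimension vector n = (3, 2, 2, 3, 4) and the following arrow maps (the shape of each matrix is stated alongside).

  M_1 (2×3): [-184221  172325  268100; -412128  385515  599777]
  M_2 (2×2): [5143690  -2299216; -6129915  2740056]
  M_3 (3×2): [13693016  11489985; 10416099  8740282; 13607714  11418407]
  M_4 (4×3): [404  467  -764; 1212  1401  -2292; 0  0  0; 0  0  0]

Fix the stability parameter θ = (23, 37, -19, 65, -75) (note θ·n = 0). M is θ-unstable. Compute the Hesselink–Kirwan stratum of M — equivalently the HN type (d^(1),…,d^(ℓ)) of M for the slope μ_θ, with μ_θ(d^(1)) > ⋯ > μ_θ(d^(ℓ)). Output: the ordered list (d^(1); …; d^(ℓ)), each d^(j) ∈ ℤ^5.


Barcode: M ≅ I[1,1], I[1,2], I[1,4], I[3,5], I[4,4], I[5,5]^3. HN layers by μ_θ (7 steps, strictly decreasing):
  μ^(1)=65; μ^(2)=37; μ^(3)=23; μ^(4)=41/3; μ^(5)=-5; μ^(6)=-19; μ^(7)=-75

((0, 0, 0, 2, 0); (0, 1, 0, 0, 0); (2, 0, 0, 0, 0); (1, 1, 1, 0, 0); (0, 0, 0, 1, 1); (0, 0, 1, 0, 0); (0, 0, 0, 0, 3))


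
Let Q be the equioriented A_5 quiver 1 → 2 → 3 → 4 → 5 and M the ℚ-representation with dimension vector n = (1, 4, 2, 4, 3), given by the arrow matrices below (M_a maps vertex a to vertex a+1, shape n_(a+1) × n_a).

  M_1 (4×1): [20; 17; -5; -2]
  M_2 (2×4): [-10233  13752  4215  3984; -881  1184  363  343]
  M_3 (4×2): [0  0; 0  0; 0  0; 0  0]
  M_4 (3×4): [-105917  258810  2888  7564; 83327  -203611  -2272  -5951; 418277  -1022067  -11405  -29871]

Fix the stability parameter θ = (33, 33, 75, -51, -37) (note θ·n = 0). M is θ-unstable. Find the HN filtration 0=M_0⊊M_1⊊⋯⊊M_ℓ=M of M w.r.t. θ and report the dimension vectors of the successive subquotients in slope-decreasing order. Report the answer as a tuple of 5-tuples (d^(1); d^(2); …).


Barcode: M ≅ I[1,3], I[2,2]^2, I[2,3], I[4,4], I[4,5]^3. HN layers by μ_θ (4 steps, strictly decreasing):
  μ^(1)=75; μ^(2)=33; μ^(3)=-37; μ^(4)=-51

((0, 0, 2, 0, 0); (1, 4, 0, 0, 0); (0, 0, 0, 0, 3); (0, 0, 0, 4, 0))


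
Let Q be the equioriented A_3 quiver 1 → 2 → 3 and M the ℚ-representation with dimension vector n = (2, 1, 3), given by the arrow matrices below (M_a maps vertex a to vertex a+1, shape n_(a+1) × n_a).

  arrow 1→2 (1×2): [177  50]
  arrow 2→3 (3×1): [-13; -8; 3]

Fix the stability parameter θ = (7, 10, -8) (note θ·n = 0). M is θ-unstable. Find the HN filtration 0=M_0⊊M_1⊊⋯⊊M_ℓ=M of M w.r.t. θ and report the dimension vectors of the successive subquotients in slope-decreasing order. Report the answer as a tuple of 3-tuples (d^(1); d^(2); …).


Barcode: M ≅ I[1,1], I[1,3], I[3,3]^2. HN layers by μ_θ (3 steps, strictly decreasing):
  μ^(1)=7; μ^(2)=3; μ^(3)=-8

((1, 0, 0); (1, 1, 1); (0, 0, 2))


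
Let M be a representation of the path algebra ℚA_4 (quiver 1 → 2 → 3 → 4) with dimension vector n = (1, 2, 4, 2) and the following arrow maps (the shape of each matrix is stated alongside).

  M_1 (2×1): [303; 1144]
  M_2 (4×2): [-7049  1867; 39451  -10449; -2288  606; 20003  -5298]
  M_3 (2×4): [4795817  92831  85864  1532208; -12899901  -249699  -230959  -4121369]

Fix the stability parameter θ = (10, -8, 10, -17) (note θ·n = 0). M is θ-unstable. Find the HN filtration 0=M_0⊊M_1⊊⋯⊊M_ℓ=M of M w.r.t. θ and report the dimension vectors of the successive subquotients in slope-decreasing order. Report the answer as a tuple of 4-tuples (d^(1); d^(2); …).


Barcode: M ≅ I[1,4], I[2,4], I[3,3]^2. HN layers by μ_θ (4 steps, strictly decreasing):
  μ^(1)=10; μ^(2)=-5/4; μ^(3)=-7/2; μ^(4)=-8

((0, 0, 2, 0); (1, 1, 1, 1); (0, 0, 1, 1); (0, 1, 0, 0))


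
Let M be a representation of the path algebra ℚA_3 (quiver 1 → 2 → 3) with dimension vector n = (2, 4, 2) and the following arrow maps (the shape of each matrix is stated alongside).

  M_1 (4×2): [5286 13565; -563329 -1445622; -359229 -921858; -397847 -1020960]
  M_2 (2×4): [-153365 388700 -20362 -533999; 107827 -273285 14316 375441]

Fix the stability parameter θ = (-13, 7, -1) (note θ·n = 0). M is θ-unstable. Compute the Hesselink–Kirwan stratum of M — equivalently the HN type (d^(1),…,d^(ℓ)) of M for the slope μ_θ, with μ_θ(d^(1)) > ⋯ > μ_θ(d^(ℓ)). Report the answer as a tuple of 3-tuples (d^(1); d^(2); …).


Via rank(M_{q-1}∘⋯∘M_p): M ≅ I[1,3]^2, I[2,2]^2.
μ_θ-semistable layers: μ^(1)=7; μ^(2)=3; μ^(3)=-13

((0, 2, 0); (0, 2, 2); (2, 0, 0))


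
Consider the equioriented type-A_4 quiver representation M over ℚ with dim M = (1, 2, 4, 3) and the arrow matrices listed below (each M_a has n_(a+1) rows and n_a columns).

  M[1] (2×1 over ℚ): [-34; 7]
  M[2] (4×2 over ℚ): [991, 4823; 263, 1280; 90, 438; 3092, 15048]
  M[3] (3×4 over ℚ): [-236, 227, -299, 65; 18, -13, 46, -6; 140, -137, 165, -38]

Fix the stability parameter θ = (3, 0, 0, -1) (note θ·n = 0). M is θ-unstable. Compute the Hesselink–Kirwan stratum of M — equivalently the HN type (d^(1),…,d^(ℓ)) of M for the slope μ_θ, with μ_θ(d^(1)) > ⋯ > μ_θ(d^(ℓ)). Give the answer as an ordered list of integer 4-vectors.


Interval decomposition of M: I[1,3], I[2,4], I[3,4]^2.
HN type (ℓ=3): μ^(1)=1; μ^(2)=-1/3; μ^(3)=-1/2

((1, 1, 1, 0); (0, 1, 1, 1); (0, 0, 2, 2))


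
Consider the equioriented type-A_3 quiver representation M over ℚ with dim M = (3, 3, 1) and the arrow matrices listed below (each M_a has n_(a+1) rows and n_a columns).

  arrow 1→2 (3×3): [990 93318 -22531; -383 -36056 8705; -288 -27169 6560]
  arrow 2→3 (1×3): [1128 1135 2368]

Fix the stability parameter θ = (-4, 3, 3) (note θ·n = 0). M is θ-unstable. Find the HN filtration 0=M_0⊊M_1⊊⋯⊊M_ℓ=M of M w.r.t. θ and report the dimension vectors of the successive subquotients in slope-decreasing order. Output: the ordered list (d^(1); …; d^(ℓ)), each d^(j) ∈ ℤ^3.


Via rank(M_{q-1}∘⋯∘M_p): M ≅ I[1,2]^2, I[1,3].
μ_θ-semistable layers: μ^(1)=3; μ^(2)=-4

((0, 3, 1); (3, 0, 0))


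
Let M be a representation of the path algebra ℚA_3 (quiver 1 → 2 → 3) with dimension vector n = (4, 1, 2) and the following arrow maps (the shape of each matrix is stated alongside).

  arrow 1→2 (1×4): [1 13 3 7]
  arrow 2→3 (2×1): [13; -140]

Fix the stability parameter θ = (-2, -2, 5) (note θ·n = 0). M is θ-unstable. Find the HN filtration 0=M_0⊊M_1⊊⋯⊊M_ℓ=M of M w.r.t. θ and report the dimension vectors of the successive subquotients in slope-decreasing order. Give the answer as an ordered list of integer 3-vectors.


Via rank(M_{q-1}∘⋯∘M_p): M ≅ I[1,1]^3, I[1,3], I[3,3].
μ_θ-semistable layers: μ^(1)=5; μ^(2)=-2

((0, 0, 2); (4, 1, 0))


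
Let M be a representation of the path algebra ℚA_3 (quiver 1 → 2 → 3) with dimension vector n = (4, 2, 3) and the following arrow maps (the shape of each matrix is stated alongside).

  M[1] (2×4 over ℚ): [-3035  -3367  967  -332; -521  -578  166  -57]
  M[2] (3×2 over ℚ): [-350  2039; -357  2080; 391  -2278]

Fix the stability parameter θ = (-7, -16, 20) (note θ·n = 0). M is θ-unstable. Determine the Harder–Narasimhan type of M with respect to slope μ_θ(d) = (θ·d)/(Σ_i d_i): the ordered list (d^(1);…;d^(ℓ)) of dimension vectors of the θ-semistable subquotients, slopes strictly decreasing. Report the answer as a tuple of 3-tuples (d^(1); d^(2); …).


Interval decomposition of M: I[1,1]^2, I[1,3]^2, I[3,3].
HN type (ℓ=3): μ^(1)=20; μ^(2)=-7; μ^(3)=-23/2

((0, 0, 3); (2, 0, 0); (2, 2, 0))


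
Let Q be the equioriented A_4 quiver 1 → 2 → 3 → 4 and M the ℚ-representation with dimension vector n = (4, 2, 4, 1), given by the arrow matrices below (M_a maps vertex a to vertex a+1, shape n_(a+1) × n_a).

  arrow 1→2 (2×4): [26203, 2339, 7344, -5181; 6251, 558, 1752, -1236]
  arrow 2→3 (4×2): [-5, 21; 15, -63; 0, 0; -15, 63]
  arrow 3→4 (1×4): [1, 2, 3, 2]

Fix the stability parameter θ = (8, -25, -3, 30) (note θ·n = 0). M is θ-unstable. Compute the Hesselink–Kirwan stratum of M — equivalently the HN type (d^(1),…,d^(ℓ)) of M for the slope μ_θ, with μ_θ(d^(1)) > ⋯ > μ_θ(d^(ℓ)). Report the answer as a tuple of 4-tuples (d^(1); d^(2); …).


Barcode: M ≅ I[1,1]^2, I[1,2], I[1,4], I[3,3]^3. HN layers by μ_θ (4 steps, strictly decreasing):
  μ^(1)=30; μ^(2)=8; μ^(3)=-3; μ^(4)=-17/2

((0, 0, 0, 1); (2, 0, 0, 0); (0, 0, 4, 0); (2, 2, 0, 0))


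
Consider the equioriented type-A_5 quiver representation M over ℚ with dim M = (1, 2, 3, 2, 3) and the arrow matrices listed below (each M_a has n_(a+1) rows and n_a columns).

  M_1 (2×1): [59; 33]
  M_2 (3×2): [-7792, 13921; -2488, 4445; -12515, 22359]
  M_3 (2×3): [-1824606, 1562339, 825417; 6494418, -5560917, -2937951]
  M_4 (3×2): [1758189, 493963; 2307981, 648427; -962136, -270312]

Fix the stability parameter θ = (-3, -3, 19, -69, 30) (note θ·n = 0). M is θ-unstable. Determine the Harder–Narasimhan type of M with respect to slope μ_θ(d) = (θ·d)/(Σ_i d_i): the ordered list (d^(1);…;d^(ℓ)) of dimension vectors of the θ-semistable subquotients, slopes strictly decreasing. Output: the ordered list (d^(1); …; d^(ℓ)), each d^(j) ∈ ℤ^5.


Barcode: M ≅ I[1,4], I[2,3], I[3,3], I[4,5], I[5,5]^2. HN layers by μ_θ (5 steps, strictly decreasing):
  μ^(1)=30; μ^(2)=19; μ^(3)=-3; μ^(4)=-14; μ^(5)=-69

((0, 0, 0, 0, 3); (0, 0, 2, 0, 0); (0, 1, 0, 0, 0); (1, 1, 1, 1, 0); (0, 0, 0, 1, 0))


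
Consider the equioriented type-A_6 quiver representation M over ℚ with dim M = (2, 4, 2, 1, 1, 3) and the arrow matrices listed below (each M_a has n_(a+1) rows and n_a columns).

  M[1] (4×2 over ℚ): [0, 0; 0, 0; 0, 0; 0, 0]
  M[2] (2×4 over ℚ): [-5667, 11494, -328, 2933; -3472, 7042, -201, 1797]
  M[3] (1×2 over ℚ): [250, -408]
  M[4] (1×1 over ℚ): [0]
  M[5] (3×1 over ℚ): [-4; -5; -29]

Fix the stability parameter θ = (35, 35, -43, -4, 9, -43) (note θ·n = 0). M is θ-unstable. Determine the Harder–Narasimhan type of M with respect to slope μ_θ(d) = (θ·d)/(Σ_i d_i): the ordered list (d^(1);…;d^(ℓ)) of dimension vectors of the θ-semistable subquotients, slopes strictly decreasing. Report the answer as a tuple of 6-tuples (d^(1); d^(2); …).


Interval decomposition of M: I[1,1]^2, I[2,2]^2, I[2,3], I[2,4], I[5,6], I[6,6]^2.
HN type (ℓ=4): μ^(1)=35; μ^(2)=-4; μ^(3)=-17; μ^(4)=-43

((2, 2, 0, 0, 0, 0); (0, 2, 2, 1, 0, 0); (0, 0, 0, 0, 1, 1); (0, 0, 0, 0, 0, 2))


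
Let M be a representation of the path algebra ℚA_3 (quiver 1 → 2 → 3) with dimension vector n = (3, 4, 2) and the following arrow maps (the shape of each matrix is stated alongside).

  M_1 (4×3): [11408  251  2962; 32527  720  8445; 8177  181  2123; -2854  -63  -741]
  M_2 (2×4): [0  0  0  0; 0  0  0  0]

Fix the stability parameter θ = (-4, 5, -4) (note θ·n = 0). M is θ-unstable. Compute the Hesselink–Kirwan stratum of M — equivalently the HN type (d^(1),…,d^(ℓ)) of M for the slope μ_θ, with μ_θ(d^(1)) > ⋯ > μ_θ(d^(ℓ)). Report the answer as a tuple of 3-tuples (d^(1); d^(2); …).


Interval decomposition of M: I[1,2]^3, I[2,2], I[3,3]^2.
HN type (ℓ=2): μ^(1)=5; μ^(2)=-4

((0, 4, 0); (3, 0, 2))


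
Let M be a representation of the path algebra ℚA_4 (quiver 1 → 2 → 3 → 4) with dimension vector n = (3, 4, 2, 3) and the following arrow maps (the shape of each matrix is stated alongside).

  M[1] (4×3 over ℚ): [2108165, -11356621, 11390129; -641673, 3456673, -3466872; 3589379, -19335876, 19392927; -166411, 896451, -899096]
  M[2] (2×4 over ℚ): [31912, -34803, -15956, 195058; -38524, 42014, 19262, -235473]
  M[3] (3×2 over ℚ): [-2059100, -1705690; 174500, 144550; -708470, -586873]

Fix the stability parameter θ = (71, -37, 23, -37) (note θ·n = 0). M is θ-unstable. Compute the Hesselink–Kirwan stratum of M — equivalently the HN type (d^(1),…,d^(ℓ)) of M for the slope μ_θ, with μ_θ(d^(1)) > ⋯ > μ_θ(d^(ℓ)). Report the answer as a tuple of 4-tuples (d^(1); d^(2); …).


Barcode: M ≅ I[1,2], I[1,3], I[1,4], I[2,2], I[4,4]^2. HN layers by μ_θ (4 steps, strictly decreasing):
  μ^(1)=23; μ^(2)=17; μ^(3)=5; μ^(4)=-37

((0, 0, 1, 0); (2, 2, 0, 0); (1, 1, 1, 1); (0, 1, 0, 2))


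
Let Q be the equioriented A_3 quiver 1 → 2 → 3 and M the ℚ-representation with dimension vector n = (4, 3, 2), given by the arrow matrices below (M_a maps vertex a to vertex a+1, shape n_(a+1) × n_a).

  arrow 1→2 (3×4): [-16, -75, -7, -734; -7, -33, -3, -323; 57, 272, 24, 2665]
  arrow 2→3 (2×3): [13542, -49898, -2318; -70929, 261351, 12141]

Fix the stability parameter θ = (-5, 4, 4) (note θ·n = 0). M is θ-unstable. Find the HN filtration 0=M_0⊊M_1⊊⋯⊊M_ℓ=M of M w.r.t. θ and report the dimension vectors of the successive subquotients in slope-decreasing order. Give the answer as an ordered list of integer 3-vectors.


Via rank(M_{q-1}∘⋯∘M_p): M ≅ I[1,1], I[1,2]^2, I[1,3], I[3,3].
μ_θ-semistable layers: μ^(1)=4; μ^(2)=-5

((0, 3, 2); (4, 0, 0))
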